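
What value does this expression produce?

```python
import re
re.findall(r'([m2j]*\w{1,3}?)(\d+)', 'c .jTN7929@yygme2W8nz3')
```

This matches zero or more of one of [m2j], then 1 to 3 of a word character (lazy) (captured); then one or more of a digit (captured).
Matches: at [3:10] match 'jTN7929', groups = ('jTN', '7929'); at [13:17] match 'gme2', groups = ('gme', '2'); at [17:19] match 'W8', groups = ('W', '8'); at [19:22] match 'nz3', groups = ('nz', '3').
`findall` packs the 2 group values into a tuple for every match.

[('jTN', '7929'), ('gme', '2'), ('W', '8'), ('nz', '3')]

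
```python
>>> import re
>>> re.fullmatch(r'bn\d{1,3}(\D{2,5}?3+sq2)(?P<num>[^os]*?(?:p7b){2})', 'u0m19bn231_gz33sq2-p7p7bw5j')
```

None

Pattern: the literal 'bn', then 1 to 3 of a digit; then 2 to 5 of a non-digit (lazy), then one or more of a literal '3', then the literal 'sq2' (captured); then zero or more of any character except [os] (lazy), then the literal 'p7b' repeated 2 times (captured as 'num').
`re.fullmatch` is like wrapping the pattern in `^…$` (in single-line mode).
Here the pattern can't cover the whole string, so the call returns None.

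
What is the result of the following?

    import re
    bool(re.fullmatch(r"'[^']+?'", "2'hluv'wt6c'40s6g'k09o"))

`re.fullmatch` is like wrapping the pattern in `^…$` (in single-line mode).
Here there's no way to consume every character, so the call returns None, and `bool(None)` is False.

False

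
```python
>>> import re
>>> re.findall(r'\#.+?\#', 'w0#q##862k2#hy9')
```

['#q#', '#862k2#']

Walking the string: at [2:5] → '#q#'; at [5:12] → '#862k2#'.
With no groups in the pattern, `findall` gives back each whole match — 2 here.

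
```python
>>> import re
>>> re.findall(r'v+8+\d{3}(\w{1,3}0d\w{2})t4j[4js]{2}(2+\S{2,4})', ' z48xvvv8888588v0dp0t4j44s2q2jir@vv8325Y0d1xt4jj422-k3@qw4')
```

Pattern: one or more of a literal 'v', then one or more of the literal '8', then exactly 3 of a digit; then 1 to 3 of a word character, then the literal '0d', then exactly 2 of a word character (captured); then the literal 't4j', then exactly 2 of one of [4js]; then one or more of the literal '2', then 2 to 4 of a non-whitespace character (captured).
Multiple groups make `findall` return tuples — one 2-tuple for the one match.

[('Y0d1x', '22-k3@')]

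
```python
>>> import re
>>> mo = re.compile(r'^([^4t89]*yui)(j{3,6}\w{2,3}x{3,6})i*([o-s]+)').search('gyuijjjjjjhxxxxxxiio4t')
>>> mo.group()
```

'gyuijjjjjjhxxxxxxiio'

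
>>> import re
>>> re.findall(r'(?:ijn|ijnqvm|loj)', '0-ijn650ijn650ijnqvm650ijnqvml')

Alternation tries branches left to right and keeps the first one that lets the overall match succeed at that position.
Walking the string: at [2:5] → 'ijn'; at [8:11] → 'ijn'; at [14:17] → 'ijn'; at [23:26] → 'ijn'.
With no groups in the pattern, `findall` gives back each whole match — 4 here.

['ijn', 'ijn', 'ijn', 'ijn']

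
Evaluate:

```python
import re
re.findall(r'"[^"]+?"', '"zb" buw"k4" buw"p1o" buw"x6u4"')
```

['"zb"', '"k4"', '"p1o"', '"x6u4"']

Scanning left to right: at [0:4] → '"zb"'; at [8:12] → '"k4"'; at [16:21] → '"p1o"'; at [25:31] → '"x6u4"'.
With no groups in the pattern, `findall` gives back each whole match — 4 here.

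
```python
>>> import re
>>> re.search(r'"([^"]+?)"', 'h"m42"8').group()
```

`search` walks the string left to right and returns the first match it finds.
The match spans [1:6] → '"m42"'.
Captured: group 1 = 'm42'.

'"m42"'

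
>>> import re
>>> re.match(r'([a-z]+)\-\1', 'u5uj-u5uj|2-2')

None

With `match`, the pattern is implicitly anchored at the beginning.
Here the string doesn't start with a match, so the call returns None.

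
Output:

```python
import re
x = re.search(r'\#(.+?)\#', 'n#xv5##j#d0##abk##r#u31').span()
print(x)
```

A `+?`/`*?`/`{m,n}?` starts at its minimum and grows only as far as needed for what follows to match.
`search` walks the string left to right and returns the first match it finds.
The match spans [1:6] → '#xv5#'.
Captured: group 1 = 'xv5'.

(1, 6)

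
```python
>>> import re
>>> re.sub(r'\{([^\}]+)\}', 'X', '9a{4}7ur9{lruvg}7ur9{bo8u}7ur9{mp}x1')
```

Matches: at [2:5] → '{4}'; at [9:16] → '{lruvg}'; at [20:26] → '{bo8u}'; at [30:34] → '{mp}'.
Every occurrence is swapped for 'X'.

'9aX7ur9X7ur9X7ur9Xx1'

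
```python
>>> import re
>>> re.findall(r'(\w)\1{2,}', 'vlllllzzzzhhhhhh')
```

['l', 'z', 'h']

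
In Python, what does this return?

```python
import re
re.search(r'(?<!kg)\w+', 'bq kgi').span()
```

(0, 2)

Because the assertion is negative and zero-width, positions next to the forbidden text are skipped.
`re.search` tries every starting position until one works.
The match spans [0:2] → 'bq'.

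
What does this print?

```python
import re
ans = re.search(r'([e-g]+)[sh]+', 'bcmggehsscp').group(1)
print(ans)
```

gge

This matches one or more of a character in [e-g] (captured); then one or more of one of [sh].
Unlike `match`, `search` isn't anchored — it looks for the pattern anywhere in the string.
The match spans [3:9] → 'ggehss'.
Captured: group 1 = 'gge'.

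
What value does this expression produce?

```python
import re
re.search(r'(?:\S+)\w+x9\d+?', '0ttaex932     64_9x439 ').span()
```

(0, 8)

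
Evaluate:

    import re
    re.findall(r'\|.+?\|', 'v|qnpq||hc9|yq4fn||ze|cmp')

The `?` after the quantifier makes it lazy — it takes as little as possible before letting the rest of the pattern try.
Walking the string: at [1:7] → '|qnpq|'; at [7:12] → '|hc9|'; at [17:22] → '||ze|'.
With no groups in the pattern, `findall` gives back each whole match — 3 here.

['|qnpq|', '|hc9|', '||ze|']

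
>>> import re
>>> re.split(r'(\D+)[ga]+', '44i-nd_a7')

The pattern matches one or more of a non-digit (captured); then one or more of one of [ga].
`re.split` interleaves the captured-group text with the surrounding fragments.

['44', 'i-nd_', '7']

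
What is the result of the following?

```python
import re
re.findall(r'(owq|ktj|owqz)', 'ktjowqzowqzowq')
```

`|` is ordered: at each position the engine commits to the first alternative that works.
With a single group, `findall` returns only what that group captured — 4 items.

['ktj', 'owq', 'owq', 'owq']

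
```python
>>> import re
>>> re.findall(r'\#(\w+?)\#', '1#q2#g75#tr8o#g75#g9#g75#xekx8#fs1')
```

['q2', 'tr8o', 'g9', 'xekx8']

Walking the string: at [1:5] match '#q2#', group 1 = 'q2'; at [8:14] match '#tr8o#', group 1 = 'tr8o'; at [17:21] match '#g9#', group 1 = 'g9'; at [24:31] match '#xekx8#', group 1 = 'xekx8'.
With a single group, `findall` returns only what that group captured — 4 items.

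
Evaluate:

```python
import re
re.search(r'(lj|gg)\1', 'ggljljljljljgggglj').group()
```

'ljlj'

A backreference is literal: `\1` must see the identical characters the first group matched.
`re.search` scans for the first position where the pattern succeeds.
The match spans [2:6] → 'ljlj'.
Captured: group 1 = 'lj'.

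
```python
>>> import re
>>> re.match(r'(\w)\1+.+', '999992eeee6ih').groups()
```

('9',)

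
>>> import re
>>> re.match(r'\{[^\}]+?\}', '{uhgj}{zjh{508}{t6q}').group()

'{uhgj}'

`match` is anchored at position 0; if the pattern doesn't fit there, it returns None.
The match spans [0:6] → '{uhgj}'.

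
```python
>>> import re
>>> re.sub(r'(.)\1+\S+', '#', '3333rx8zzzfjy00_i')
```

The backreference `\1` re-matches whatever the first group consumed, character for character.
Each match is replaced by '#'.

'#'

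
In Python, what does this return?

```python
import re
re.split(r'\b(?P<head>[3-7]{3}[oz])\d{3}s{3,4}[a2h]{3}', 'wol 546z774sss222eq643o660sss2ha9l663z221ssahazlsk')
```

Pattern: a word boundary (`\b`, zero-width); then exactly 3 of a character in [3-7], then one of [oz] (captured as 'head'); then exactly 3 of a digit; then 3 to 4 of the literal 's', then exactly 3 of one of [a2h].
Matches to split on: at [4:17] → '546z774sss222'.
Because the pattern has a capturing group, `split` also inserts each captured text between the pieces.

['wol ', '546z', 'eq643o660sss2ha9l663z221ssahazlsk']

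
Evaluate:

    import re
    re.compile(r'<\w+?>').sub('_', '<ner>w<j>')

'_w_'

Matches: at [0:5] → '<ner>'; at [6:9] → '<j>'.
Every occurrence is swapped for '_'.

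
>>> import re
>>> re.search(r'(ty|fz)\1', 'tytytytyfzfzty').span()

`\1` has to match the exact text group 1 already captured.
`re.search` tries every starting position until one works.
The match spans [0:4] → 'tyty'.
Captured: group 1 = 'ty'.

(0, 4)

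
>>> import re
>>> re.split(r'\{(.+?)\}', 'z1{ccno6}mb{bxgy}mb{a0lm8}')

['z1', 'ccno6', 'mb', 'bxgy', 'mb', 'a0lm8', '']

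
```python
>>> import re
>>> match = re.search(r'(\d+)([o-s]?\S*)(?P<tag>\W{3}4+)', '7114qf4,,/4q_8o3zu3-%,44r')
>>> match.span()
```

This matches one or more of a digit (captured); then optionally a character in [o-s], then zero or more of a non-whitespace character (captured); then exactly 3 of a non-word character, then one or more of the literal '4' (captured as 'tag').
`re.search` scans for the first position where the pattern succeeds.
The match spans [0:24] → '7114qf4,,/4q_8o3zu3-%,44'.
Captured: group 1 = '7114', group 2 = 'qf4,,/4q_8o3zu3', group 3 = '-%,44'.

(0, 24)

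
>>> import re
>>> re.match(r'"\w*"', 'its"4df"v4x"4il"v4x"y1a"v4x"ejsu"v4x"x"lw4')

None

With `match`, the pattern is implicitly anchored at the beginning.
Here the string doesn't start with a match, so the call returns None.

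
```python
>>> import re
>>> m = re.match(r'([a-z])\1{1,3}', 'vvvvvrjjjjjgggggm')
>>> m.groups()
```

('v',)

A backreference is literal: `\1` must see the identical characters the first group matched.
`match` is anchored at position 0; if the pattern doesn't fit there, it returns None.
The match spans [0:4] → 'vvvv'.
Captured: group 1 = 'v'.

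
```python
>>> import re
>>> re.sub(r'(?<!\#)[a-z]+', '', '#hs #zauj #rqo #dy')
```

'#h #z #r #d'

The negative lookaround is zero-width — it rules out positions where the adjacent text would match, without consuming anything.
`sub` substitutes '' at each match site.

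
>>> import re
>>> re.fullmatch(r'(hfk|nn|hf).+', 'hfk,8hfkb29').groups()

('hfk',)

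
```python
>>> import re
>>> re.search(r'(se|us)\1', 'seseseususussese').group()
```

'sese'

A backreference is literal: `\1` must see the identical characters the first group matched.
Unlike `match`, `search` isn't anchored — it looks for the pattern anywhere in the string.
The match spans [0:4] → 'sese'.
Captured: group 1 = 'se'.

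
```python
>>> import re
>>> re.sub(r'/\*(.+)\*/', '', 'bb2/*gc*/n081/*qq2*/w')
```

Matches: at [3:20] → '/*gc*/n081/*qq2*/'.
`sub` substitutes '' at each match site.

'bb2w'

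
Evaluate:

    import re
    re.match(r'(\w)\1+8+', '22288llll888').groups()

The match spans [0:5] → '22288'.
Captured: group 1 = '2'.

('2',)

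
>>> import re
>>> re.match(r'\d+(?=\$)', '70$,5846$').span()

(0, 2)

Because the assertion is zero-width, the text it checks is not consumed and won't appear in the result.
`match` is anchored at position 0; if the pattern doesn't fit there, it returns None.
The match spans [0:2] → '70'.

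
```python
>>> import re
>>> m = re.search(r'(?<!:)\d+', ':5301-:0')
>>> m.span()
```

A negative assertion filters positions out without eating any characters.
`re.search` tries every starting position until one works.
The match spans [2:5] → '301'.

(2, 5)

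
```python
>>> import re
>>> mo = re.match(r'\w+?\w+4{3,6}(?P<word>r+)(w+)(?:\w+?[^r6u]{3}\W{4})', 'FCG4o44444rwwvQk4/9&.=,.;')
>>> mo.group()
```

'FCG4o44444rwwvQk4/9&.=,'

With `match`, the pattern is implicitly anchored at the beginning.
The match spans [0:23] → 'FCG4o44444rwwvQk4/9&.=,'.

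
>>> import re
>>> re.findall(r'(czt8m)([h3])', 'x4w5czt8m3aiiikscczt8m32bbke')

[('czt8m', '3'), ('czt8m', '3')]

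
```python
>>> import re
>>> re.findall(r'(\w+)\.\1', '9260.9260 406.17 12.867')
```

The backreference `\1` re-matches whatever the first group consumed, character for character.
Matches: at [0:9] match '9260.9260', group 1 = '9260'.
One capturing group, so `findall` returns just the captured substring from the one match — 1 in all.

['9260']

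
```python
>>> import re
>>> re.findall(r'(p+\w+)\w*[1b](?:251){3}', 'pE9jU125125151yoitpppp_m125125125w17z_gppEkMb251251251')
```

The pattern matches one or more of a literal 'p', then one or more of a word character (captured); then zero or more of a word character, then one of [1b], then the literal '251' repeated 3 times.
Matches: at [0:54] match 'pE9jU125125151yoitpppp_m125125125w17z_gppEkMb251251251', group 1 = 'pE9jU125125151yoitpppp_m125125125w17z_gppEkM'.
Because there's exactly one group, `findall` drops the full match and keeps group 1 from the one hit.

['pE9jU125125151yoitpppp_m125125125w17z_gppEkM']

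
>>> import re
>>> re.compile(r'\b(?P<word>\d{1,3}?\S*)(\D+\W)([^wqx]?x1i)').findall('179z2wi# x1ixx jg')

[('179z2wi', '# ', 'x1i')]

Multiple groups make `findall` return tuples — one 3-tuple for the one match.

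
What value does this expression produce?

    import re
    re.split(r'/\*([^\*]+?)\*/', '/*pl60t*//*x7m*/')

The group in the pattern means `split` returns the separators' captures alongside the pieces.

['', 'pl60t', '', 'x7m', '']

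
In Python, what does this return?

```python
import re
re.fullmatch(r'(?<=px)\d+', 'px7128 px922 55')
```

Lookahead/lookbehind check context without consuming it, so the matched span excludes the asserted characters.
`re.fullmatch` requires the pattern to consume the entire string.
Here the string isn't matched end-to-end, so the call returns None.

None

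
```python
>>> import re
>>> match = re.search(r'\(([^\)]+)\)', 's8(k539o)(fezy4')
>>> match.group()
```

'(k539o)'

The match spans [2:9] → '(k539o)'.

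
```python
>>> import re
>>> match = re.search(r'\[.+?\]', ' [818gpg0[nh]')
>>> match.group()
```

'[818gpg0[nh]'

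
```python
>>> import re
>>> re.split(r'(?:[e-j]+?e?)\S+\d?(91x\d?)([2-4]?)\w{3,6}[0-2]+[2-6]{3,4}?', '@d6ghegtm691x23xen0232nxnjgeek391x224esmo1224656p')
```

['@d6', '91x2', '2', '6p']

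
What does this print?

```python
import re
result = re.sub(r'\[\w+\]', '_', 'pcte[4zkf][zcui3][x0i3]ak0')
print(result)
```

`sub` substitutes '_' at each match site.

pcte___ak0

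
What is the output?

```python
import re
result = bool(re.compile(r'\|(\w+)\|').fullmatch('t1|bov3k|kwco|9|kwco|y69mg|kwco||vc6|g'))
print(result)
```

`re.fullmatch` is like wrapping the pattern in `^…$` (in single-line mode).
Here the pattern can't cover the whole string, so the call returns None, and `bool(None)` is False.

False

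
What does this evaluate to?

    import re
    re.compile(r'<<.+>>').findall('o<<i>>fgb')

Since nothing is captured, `findall` lists the 1 matched substring directly.

['<<i>>']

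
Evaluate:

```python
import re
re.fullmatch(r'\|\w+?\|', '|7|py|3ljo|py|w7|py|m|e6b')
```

None

`re.fullmatch` is like wrapping the pattern in `^…$` (in single-line mode).
Here the string isn't matched end-to-end, so the call returns None.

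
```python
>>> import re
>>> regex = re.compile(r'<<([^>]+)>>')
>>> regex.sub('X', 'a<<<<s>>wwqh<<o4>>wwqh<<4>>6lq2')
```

'aXwwqhXwwqhX6lq2'

Matches: at [1:8] → '<<<<s>>'; at [12:18] → '<<o4>>'; at [22:27] → '<<4>>'.
Every occurrence is swapped for 'X'.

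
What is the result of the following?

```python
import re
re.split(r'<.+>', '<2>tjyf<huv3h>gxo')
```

Each match becomes a cut point; 2 segments remain.

['', 'gxo']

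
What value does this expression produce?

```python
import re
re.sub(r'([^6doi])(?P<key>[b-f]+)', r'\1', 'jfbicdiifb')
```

This matches any character except [6doi] (captured); then one or more of a character in [b-f] (captured as 'key').
Matches: at [0:3] → 'jfb'; at [4:6] → 'cd'; at [8:10] → 'fb'.
Each match is replaced using the text its own group 1 captured.

'jiciif'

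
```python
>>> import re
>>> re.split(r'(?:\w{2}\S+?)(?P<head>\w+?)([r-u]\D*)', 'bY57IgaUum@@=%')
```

['', '7IgaU', 'um@@=%', '']

Pattern: exactly 2 of a word character, then one or more of a non-whitespace character (lazy) (non-capturing group); then one or more of a word character (lazy) (captured as 'head'); then a character in [r-u], then zero or more of a non-digit (captured).
Matches to split on: at [0:14] → 'bY57IgaUum@@=%'.
Because the pattern has a capturing group, `split` also inserts each captured text between the pieces.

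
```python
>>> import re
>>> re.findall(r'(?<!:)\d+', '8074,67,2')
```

Because the assertion is negative and zero-width, positions next to the forbidden text are skipped.
No capturing groups, so `findall` returns the 3 full match strings.

['8074', '67', '2']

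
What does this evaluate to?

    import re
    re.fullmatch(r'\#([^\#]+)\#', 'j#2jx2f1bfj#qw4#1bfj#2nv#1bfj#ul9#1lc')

None

For `fullmatch`, every character of the input must be accounted for by the pattern.
Here the string isn't matched end-to-end, so the call returns None.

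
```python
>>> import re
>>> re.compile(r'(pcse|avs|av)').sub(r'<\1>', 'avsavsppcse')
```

'<avs><avs>p<pcse>'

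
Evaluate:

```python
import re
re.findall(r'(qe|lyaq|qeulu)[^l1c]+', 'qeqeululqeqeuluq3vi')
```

Because there's exactly one group, `findall` drops the full match and keeps group 1 from each hit.

['qe', 'qe']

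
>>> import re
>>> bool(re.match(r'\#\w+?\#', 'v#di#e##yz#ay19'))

`match` is anchored at position 0; if the pattern doesn't fit there, it returns None.
Here position 0 doesn't satisfy it, so the call returns None, and `bool(None)` is False.

False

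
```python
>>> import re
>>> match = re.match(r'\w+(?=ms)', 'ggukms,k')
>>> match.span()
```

`match` is anchored at position 0; if the pattern doesn't fit there, it returns None.
The match spans [0:4] → 'gguk'.

(0, 4)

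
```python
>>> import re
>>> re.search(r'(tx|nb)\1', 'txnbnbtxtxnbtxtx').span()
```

(2, 6)

`\1` has to match the exact text group 1 already captured.
Unlike `match`, `search` isn't anchored — it looks for the pattern anywhere in the string.
The match spans [2:6] → 'nbnb'.
Captured: group 1 = 'nb'.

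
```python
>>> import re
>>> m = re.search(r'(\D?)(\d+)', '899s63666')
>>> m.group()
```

This matches optionally a non-digit (captured); then one or more of a digit (captured).
`re.search` scans for the first position where the pattern succeeds.
The match spans [0:3] → '899'.
Captured: group 1 = '', group 2 = '899'.

'899'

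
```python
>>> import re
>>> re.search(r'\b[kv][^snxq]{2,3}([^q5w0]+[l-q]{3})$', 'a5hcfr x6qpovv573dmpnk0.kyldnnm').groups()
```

This matches a word boundary (`\b`, zero-width); then one of [kv], then 2 to 3 of any character except [snxq]; then one or more of any character except [q5w0], then exactly 3 of a character in [l-q] (captured); then anchored at the end.
`re.search` tries every starting position until one works.
The match spans [24:31] → 'kyldnnm'.
Captured: group 1 = 'dnnm'.

('dnnm',)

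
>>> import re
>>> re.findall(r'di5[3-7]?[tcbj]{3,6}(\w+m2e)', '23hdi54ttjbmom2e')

['mom2e']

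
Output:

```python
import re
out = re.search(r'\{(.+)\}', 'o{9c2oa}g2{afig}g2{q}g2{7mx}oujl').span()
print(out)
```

`re.search` scans for the first position where the pattern succeeds.
The match spans [1:28] → '{9c2oa}g2{afig}g2{q}g2{7mx}'.
Captured: group 1 = '9c2oa}g2{afig}g2{q}g2{7mx'.

(1, 28)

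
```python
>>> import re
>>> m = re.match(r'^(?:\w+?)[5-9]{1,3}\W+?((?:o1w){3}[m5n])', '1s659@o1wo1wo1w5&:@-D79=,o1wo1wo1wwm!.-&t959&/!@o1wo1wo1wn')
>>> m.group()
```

'1s659@o1wo1wo1w5'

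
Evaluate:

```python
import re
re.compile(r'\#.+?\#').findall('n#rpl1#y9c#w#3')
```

With the lazy modifier that quantifier settles for the fewest repetitions that let the rest of the pattern succeed (the atoms after it are unaffected and can still be greedy).
Scanning left to right: at [1:7] → '#rpl1#'; at [10:13] → '#w#'.
`findall` yields the raw match text (2 of them) because the pattern has no groups.

['#rpl1#', '#w#']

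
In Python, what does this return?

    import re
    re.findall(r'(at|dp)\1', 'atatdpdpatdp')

['at', 'dp']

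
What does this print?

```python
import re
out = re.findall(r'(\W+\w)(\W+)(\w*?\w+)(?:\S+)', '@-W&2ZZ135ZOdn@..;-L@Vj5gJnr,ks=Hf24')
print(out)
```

`findall` packs the 3 group values into a tuple for every match.

[('@-W', '&', '2ZZ135ZOdn')]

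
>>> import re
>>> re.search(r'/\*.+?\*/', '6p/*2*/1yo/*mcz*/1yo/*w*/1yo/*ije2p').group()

'/*2*/'

The `?` after the quantifier makes it lazy — it takes as little as possible before letting the rest of the pattern try.
`re.search` scans for the first position where the pattern succeeds.
The match spans [2:7] → '/*2*/'.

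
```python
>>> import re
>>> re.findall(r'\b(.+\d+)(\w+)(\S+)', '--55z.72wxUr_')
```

3 groups means the one result is a tuple of 3 captured strings — 1 here.

[('55z.72', 'wxUr', '_')]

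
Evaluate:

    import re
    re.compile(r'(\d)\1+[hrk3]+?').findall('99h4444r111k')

A backreference is literal: `\1` must see the identical characters the first group matched.
Walking the string: at [0:3] match '99h', group 1 = '9'; at [3:8] match '4444r', group 1 = '4'; at [8:12] match '111k', group 1 = '1'.
Because there's exactly one group, `findall` drops the full match and keeps group 1 from each hit.

['9', '4', '1']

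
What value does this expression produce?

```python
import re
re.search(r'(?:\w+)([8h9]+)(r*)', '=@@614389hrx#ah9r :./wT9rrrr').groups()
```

This matches one or more of a word character (non-capturing group); then one or more of one of [8h9] (captured); then zero or more of a literal 'r' (captured).
Unlike `match`, `search` isn't anchored — it looks for the pattern anywhere in the string.
The match spans [3:11] → '614389hr'.
Captured: group 1 = 'h', group 2 = 'r'.

('h', 'r')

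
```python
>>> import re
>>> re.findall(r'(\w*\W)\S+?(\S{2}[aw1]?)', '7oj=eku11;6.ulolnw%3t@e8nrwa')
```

[('7oj=', 'ku1'), ('1;', '.u'), ('lolnw%', 't@')]

This matches zero or more of a word character, then a non-word character (captured); then one or more of a non-whitespace character (lazy); then exactly 2 of a non-whitespace character, then optionally one of [aw1] (captured).
Walking the string: at [0:8] match '7oj=eku1', groups = ('7oj=', 'ku1'); at [8:13] match '1;6.u', groups = ('1;', '.u'); at [13:22] match 'lolnw%3t@', groups = ('lolnw%', 't@').
`findall` packs the 2 group values into a tuple for every match.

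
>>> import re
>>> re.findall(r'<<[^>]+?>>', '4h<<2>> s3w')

['<<2>>']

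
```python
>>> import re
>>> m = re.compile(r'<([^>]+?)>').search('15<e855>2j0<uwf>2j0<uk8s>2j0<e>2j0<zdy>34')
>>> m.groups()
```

('e855',)

`re.search` tries every starting position until one works.
The match spans [2:8] → '<e855>'.
Captured: group 1 = 'e855'.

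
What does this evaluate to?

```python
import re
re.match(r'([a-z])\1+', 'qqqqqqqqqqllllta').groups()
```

('q',)

`\1` is not a pattern — it's the concrete string captured by group 1, re-applied verbatim.
With `match`, the pattern is implicitly anchored at the beginning.
The match spans [0:10] → 'qqqqqqqqqq'.
Captured: group 1 = 'q'.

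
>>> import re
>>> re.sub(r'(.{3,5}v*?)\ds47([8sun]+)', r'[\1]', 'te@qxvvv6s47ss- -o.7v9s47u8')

The pattern matches 3 to 5 of any character, then zero or more of the literal 'v' (lazy) (captured); then a digit, then the literal 's47'; then one or more of one of [8sun] (captured).
Matches: at [0:14] → 'te@qxvvv6s47ss'; at [15:27] → ' -o.7v9s47u8'.
The replacement refers to a captured group, so each match is rewritten using its own captured text.

'[te@qxvvv]-[ -o.7v]'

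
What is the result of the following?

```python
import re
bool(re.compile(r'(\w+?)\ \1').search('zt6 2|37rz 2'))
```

False

The backreference `\1` re-matches whatever the first group consumed, character for character.
Here nothing in the string fits, so the call returns None, and `bool(None)` is False.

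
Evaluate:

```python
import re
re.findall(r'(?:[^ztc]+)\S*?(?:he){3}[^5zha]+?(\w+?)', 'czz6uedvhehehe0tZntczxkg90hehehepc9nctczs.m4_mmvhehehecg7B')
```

['c', 'g']

A `+?`/`*?`/`{m,n}?` starts at its minimum and grows only as far as needed for what follows to match.
With a single group, `findall` returns only what that group captured — 2 items.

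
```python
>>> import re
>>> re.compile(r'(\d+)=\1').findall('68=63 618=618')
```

['618']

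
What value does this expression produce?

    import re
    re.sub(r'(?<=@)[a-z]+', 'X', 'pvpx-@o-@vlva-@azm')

'pvpx-@X-@X-@X'

The lookaround is zero-width — it requires the adjacent text to match without consuming it, so the asserted text isn't part of the match.
Each match is replaced by 'X'.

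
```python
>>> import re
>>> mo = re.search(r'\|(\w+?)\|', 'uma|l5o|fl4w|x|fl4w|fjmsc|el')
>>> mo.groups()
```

('l5o',)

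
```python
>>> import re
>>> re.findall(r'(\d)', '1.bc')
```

['1']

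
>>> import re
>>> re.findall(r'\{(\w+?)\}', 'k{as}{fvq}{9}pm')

['as', 'fvq', '9']

Walking the string: at [1:5] match '{as}', group 1 = 'as'; at [5:10] match '{fvq}', group 1 = 'fvq'; at [10:13] match '{9}', group 1 = '9'.
Because there's exactly one group, `findall` drops the full match and keeps group 1 from each hit.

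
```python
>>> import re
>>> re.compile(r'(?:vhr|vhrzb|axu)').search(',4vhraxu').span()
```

(2, 5)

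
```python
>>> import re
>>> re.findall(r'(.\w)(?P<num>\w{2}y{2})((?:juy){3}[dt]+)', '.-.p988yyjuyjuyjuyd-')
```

[('p9', '88yy', 'juyjuyjuyd')]

This matches any character, then a word character (captured); then exactly 2 of a word character, then exactly 2 of a literal 'y' (captured as 'num'); then the literal 'juy' repeated 3 times, then one or more of one of [dt] (captured).
Walking the string: at [3:19] match 'p988yyjuyjuyjuyd', groups = ('p9', '88yy', 'juyjuyjuyd').
3 groups means the one result is a tuple of 3 captured strings — 1 here.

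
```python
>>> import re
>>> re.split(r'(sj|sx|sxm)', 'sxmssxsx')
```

Branches in `(...|...)` are attempted left-to-right; the first branch that allows the whole pattern to succeed is taken.
Matches to split on: at [0:2] → 'sx'; at [4:6] → 'sx'; at [6:8] → 'sx'.
`re.split` interleaves the captured-group text with the surrounding fragments.

['', 'sx', 'ms', 'sx', '', 'sx', '']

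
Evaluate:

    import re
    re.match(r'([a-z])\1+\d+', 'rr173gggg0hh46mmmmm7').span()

`match` is anchored at position 0; if the pattern doesn't fit there, it returns None.
The match spans [0:5] → 'rr173'.

(0, 5)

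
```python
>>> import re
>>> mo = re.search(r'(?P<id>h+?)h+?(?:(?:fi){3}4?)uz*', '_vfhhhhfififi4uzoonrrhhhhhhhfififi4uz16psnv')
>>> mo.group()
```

'hhhhfififi4uz'

The pattern matches one or more of a literal 'h' (lazy) (captured as 'id'); then one or more of a literal 'h' (lazy); then the literal 'fi' repeated 3 times, then optionally the literal '4' (non-capturing group); then the literal 'u', then zero or more of the literal 'z'.
Unlike `match`, `search` isn't anchored — it looks for the pattern anywhere in the string.
The match spans [3:16] → 'hhhhfififi4uz'.
Captured: group 1 = 'h'.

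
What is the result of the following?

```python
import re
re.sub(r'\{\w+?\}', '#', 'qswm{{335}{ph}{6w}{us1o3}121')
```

Every occurrence is swapped for '#'.

'qswm{####121'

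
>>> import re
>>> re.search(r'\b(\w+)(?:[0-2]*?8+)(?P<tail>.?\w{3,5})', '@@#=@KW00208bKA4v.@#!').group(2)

'bKA4v'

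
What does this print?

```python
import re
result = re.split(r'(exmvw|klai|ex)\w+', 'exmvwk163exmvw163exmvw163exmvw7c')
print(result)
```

Alternation isn't longest-match — the leftmost alternative that fits at this position is chosen.
Matches to split on: at [0:32] → 'exmvwk163exmvw163exmvw163exmvw7c'.
With a capturing group present, the delimiter's captured portion is kept in the result list.

['', 'exmvw', '']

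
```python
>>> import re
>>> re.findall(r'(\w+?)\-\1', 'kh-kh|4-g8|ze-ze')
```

['kh', 'ze']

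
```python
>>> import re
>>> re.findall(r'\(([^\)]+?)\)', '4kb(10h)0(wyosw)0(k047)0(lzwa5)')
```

['10h', 'wyosw', 'k047', 'lzwa5']

Matches: at [3:8] match '(10h)', group 1 = '10h'; at [9:16] match '(wyosw)', group 1 = 'wyosw'; at [17:23] match '(k047)', group 1 = 'k047'; at [24:31] match '(lzwa5)', group 1 = 'lzwa5'.
Because there's exactly one group, `findall` drops the full match and keeps group 1 from each hit.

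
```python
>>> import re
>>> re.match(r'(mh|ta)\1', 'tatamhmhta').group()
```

'tata'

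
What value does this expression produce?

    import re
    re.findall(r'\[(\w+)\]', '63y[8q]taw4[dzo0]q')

['8q', 'dzo0']

With a single group, `findall` returns only what that group captured — 2 items.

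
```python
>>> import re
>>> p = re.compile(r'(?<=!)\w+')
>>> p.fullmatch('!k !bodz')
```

The positive lookaround only admits positions where the adjacent text matches; those characters stay outside the span.
For `fullmatch`, every character of the input must be accounted for by the pattern.
Here the pattern can't cover the whole string, so the call returns None.

None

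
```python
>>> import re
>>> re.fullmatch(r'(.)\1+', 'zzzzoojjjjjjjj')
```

The backreference `\1` re-matches whatever the first group consumed, character for character.
`re.fullmatch` requires the pattern to consume the entire string.
Here the pattern can't cover the whole string, so the call returns None.

None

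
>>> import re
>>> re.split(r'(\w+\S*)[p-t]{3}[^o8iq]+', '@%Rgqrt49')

['@%', 'Rg', '']

The group in the pattern means `split` returns the separators' captures alongside the pieces.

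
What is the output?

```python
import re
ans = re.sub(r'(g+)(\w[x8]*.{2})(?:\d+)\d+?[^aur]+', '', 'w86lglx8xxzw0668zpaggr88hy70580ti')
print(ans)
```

The pattern matches one or more of a literal 'g' (captured); then a word character, then zero or more of one of [x8], then exactly 2 of any character (captured); then one or more of a digit (non-capturing group); then one or more of a digit (lazy), then one or more of any character except [aur].
Matches: at [4:18] → 'glx8xxzw0668zp'; at [19:33] → 'ggr88hy70580ti'.
Each match is replaced by ''.

w86la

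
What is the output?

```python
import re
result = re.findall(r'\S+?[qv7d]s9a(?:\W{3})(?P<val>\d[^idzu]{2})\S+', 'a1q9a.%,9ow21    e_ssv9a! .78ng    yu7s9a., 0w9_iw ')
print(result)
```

['0w9']

This matches one or more of a non-whitespace character (lazy), then one of [qv7d], then the literal 's9a'; then exactly 3 of a non-word character (non-capturing group); then a digit, then exactly 2 of any character except [idzu] (captured as 'val'); then one or more of a non-whitespace character.
Scanning left to right: at [35:50] match 'yu7s9a., 0w9_iw', group 1 = '0w9'.
`findall` collects group 1 from the one match (1 total).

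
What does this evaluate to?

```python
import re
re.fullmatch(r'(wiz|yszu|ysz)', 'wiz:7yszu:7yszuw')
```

`re.fullmatch` requires the pattern to consume the entire string.
Here the pattern can't cover the whole string, so the call returns None.

None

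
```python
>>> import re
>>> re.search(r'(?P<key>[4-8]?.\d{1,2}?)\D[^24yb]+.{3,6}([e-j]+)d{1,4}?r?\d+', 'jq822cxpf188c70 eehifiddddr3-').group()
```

'822cxpf188c70 eehifiddddr3'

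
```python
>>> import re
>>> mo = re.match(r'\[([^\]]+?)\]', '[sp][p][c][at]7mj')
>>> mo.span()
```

(0, 4)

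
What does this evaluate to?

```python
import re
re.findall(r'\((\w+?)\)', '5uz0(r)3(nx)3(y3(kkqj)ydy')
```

One capturing group, so `findall` returns just the captured substring from each match — 3 in all.

['r', 'nx', 'kkqj']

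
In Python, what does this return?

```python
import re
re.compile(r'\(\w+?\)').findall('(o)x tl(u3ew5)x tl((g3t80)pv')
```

['(o)', '(u3ew5)', '(g3t80)']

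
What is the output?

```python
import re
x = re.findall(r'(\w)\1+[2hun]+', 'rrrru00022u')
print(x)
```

`\1` is not a pattern — it's the concrete string captured by group 1, re-applied verbatim.
Walking the string: at [0:5] match 'rrrru', group 1 = 'r'; at [5:11] match '00022u', group 1 = '0'.
With a single group, `findall` returns only what that group captured — 2 items.

['r', '0']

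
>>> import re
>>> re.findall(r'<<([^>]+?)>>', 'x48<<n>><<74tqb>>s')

Matches: at [3:8] match '<<n>>', group 1 = 'n'; at [8:17] match '<<74tqb>>', group 1 = '74tqb'.
`findall` collects group 1 from each match (2 total).

['n', '74tqb']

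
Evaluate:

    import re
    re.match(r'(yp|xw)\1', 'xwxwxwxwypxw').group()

'xwxw'

`match` is anchored at position 0; if the pattern doesn't fit there, it returns None.
The match spans [0:4] → 'xwxw'.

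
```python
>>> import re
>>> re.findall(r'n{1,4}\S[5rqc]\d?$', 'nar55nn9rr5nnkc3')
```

The pattern matches 1 to 4 of the literal 'n', then a non-whitespace character, then one of [5rqc]; then optionally a digit; then anchored at the end.
Scanning left to right: at [11:16] → 'nnkc3'.
No capturing groups, so `findall` returns the 1 full match string.

['nnkc3']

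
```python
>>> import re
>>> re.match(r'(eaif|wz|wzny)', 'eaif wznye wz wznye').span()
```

With `match`, the pattern is implicitly anchored at the beginning.
The match spans [0:4] → 'eaif'.
Captured: group 1 = 'eaif'.

(0, 4)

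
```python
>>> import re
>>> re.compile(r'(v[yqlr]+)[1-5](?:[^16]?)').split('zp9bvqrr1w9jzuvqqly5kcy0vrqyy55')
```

Pattern: the literal 'v', then one or more of one of [yqlr] (captured); then a character in [1-5]; then optionally any character except [16] (non-capturing group).
Matches to split on: at [4:10] → 'vqrr1w'; at [14:21] → 'vqqly5k'; at [24:31] → 'vrqyy55'.
Because the pattern has a capturing group, `split` also inserts each captured text between the pieces.

['zp9b', 'vqrr', '9jzu', 'vqqly', 'cy0', 'vrqyy', '']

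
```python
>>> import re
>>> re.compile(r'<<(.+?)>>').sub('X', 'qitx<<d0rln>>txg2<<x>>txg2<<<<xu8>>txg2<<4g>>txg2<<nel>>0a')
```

Because the quantifier is non-greedy, it stops expanding at the earliest point where the rest of the pattern can succeed.
Matches: at [4:13] → '<<d0rln>>'; at [17:22] → '<<x>>'; at [26:35] → '<<<<xu8>>'; at [39:45] → '<<4g>>'; at [49:56] → '<<nel>>'.
`sub` substitutes 'X' at each match site.

'qitxXtxg2Xtxg2Xtxg2Xtxg2X0a'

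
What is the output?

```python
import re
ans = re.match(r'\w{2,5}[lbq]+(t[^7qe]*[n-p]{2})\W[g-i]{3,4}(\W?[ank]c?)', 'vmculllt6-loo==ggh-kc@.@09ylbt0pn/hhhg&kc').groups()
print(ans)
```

This matches 2 to 5 of a word character, then one or more of one of [lbq]; then the literal 't', then zero or more of any character except [7qe], then exactly 2 of a character in [n-p] (captured); then a non-word character, then 3 to 4 of a character in [g-i]; then optionally a non-word character, then one of [ank], then optionally the literal 'c' (captured).
`re.match` won't scan ahead — the pattern has to work from the very first character.
The match spans [0:41] → 'vmculllt6-loo==ggh-kc@.@09ylbt0pn/hhhg&kc'.
Captured: group 1 = 't6-loo==ggh-kc@.@09ylbt0pn', group 2 = '&kc'.

('t6-loo==ggh-kc@.@09ylbt0pn', '&kc')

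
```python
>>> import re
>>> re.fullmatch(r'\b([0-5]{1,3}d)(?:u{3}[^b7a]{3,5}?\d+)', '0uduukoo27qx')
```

None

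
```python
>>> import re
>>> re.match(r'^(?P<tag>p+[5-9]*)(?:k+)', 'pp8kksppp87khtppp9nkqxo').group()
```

'pp8kk'

`re.match` only tries the pattern at the start of the string.
The match spans [0:5] → 'pp8kk'.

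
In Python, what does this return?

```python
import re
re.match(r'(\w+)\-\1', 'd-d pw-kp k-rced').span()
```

(0, 3)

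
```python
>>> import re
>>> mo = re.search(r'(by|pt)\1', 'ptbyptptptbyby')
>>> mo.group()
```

'ptpt'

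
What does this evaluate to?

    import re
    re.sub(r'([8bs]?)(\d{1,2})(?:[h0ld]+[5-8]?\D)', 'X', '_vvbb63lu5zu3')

'_vvbX5zu3'

The pattern matches optionally one of [8bs] (captured); then 1 to 2 of a digit (captured); then one or more of one of [h0ld], then optionally a character in [5-8], then a non-digit (non-capturing group).
`sub` substitutes 'X' at each match site.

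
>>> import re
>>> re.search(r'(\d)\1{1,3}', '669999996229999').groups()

('6',)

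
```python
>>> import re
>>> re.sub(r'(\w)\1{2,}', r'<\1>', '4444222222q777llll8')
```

'<4><2>q<7><l>8'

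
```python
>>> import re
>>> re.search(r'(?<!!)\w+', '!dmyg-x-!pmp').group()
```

Because the assertion is negative and zero-width, positions next to the forbidden text are skipped.
The match spans [2:5] → 'myg'.

'myg'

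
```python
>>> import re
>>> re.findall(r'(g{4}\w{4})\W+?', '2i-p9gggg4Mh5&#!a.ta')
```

This matches exactly 4 of the literal 'g', then exactly 4 of a word character (captured); then one or more of a non-word character (lazy).
With a single group, `findall` returns only what that group captured — 1 item.

['gggg4Mh5']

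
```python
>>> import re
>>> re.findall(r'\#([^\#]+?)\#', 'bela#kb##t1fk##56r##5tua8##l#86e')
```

['kb', 't1fk', '56r', '5tua8', 'l']

Scanning left to right: at [4:8] match '#kb#', group 1 = 'kb'; at [8:14] match '#t1fk#', group 1 = 't1fk'; at [14:19] match '#56r#', group 1 = '56r'; at [19:26] match '#5tua8#', group 1 = '5tua8'; at [26:29] match '#l#', group 1 = 'l'.
Because there's exactly one group, `findall` drops the full match and keeps group 1 from each hit.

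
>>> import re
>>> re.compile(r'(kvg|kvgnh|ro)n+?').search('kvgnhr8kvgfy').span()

Unlike `match`, `search` isn't anchored — it looks for the pattern anywhere in the string.
The match spans [0:4] → 'kvgn'.
Captured: group 1 = 'kvg'.

(0, 4)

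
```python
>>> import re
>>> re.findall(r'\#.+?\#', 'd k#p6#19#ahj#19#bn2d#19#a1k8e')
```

['#p6#', '#ahj#', '#bn2d#']

Because the quantifier is non-greedy, it stops expanding at the earliest point where the rest of the pattern can succeed.
Matches: at [3:7] → '#p6#'; at [9:14] → '#ahj#'; at [16:22] → '#bn2d#'.
Since nothing is captured, `findall` lists the 3 matched substrings directly.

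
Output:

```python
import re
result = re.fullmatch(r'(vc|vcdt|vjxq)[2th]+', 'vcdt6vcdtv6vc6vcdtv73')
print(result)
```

None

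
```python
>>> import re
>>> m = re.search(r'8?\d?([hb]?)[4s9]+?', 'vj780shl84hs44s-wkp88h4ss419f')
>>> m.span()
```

The pattern matches optionally the literal '8', then optionally a digit; then optionally one of [hb] (captured); then one or more of one of [4s9] (lazy).
`re.search` tries every starting position until one works.
The match spans [3:6] → '80s'.
Captured: group 1 = ''.

(3, 6)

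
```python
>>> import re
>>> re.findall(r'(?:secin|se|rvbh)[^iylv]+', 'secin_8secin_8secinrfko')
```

['secin_8sec', 'secinrfko']

Alternation tries branches left to right and keeps the first one that lets the overall match succeed at that position.
No capturing groups, so `findall` returns the 2 full match strings.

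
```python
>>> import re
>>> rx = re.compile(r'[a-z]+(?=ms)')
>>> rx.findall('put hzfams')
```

The `(?=…)`/`(?<=…)` assertion just peeks at neighbouring text; it doesn't advance the match position.
Since nothing is captured, `findall` lists the 1 matched substring directly.

['hzfa']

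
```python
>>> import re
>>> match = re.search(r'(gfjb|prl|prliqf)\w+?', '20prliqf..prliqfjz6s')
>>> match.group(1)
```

'prl'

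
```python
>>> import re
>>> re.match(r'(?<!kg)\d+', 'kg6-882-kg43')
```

None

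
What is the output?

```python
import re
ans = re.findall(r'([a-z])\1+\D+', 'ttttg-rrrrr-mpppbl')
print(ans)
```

['t']

The backreference `\1` re-matches whatever the first group consumed, character for character.
Matches: at [0:18] match 'ttttg-rrrrr-mpppbl', group 1 = 't'.
`findall` collects group 1 from the one match (1 total).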